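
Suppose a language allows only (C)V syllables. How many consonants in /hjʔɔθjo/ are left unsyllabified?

3

Under (C)V, the unsyllabifiable consonants are /h/, /j/, /θ/ (no codas are permitted; onsets are limited to one consonant).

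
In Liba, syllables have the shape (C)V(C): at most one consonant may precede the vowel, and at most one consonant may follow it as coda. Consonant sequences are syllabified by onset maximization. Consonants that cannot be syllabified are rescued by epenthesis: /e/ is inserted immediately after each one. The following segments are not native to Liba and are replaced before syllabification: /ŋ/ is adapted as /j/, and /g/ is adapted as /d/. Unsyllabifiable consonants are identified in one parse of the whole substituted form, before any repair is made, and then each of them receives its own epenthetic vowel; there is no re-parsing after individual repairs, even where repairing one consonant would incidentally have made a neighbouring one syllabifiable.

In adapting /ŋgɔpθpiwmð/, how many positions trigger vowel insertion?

After substitution the input is /jdɔpθpiwmð/.
The unsyllabifiable consonants are /j/, /θ/, /m/, /ð/; each receives one epenthetic vowel.

4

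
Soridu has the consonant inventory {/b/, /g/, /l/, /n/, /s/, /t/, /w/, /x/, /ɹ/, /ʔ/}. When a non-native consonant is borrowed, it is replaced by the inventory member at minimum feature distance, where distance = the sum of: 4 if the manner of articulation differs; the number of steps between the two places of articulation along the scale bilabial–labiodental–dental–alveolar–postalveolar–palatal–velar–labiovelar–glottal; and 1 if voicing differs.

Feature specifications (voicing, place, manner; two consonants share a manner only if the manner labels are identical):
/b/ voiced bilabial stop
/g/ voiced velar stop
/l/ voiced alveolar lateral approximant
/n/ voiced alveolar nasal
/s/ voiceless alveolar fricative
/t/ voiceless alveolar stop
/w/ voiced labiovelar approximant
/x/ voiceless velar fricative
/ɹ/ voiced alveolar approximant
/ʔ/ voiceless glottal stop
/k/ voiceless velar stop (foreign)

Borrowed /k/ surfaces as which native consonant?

/g/ is closest: same manner (stop), place distance 0 (velar→velar), voicing differs (+1); total 1. Next closest is /ʔ/ at distance 2.

g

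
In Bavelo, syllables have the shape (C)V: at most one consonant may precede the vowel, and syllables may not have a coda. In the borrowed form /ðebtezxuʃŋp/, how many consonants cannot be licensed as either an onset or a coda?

Under (C)V, the unsyllabifiable consonants are /b/, /z/, /ʃ/, /ŋ/, /p/ (no codas are permitted; onsets are limited to one consonant).

5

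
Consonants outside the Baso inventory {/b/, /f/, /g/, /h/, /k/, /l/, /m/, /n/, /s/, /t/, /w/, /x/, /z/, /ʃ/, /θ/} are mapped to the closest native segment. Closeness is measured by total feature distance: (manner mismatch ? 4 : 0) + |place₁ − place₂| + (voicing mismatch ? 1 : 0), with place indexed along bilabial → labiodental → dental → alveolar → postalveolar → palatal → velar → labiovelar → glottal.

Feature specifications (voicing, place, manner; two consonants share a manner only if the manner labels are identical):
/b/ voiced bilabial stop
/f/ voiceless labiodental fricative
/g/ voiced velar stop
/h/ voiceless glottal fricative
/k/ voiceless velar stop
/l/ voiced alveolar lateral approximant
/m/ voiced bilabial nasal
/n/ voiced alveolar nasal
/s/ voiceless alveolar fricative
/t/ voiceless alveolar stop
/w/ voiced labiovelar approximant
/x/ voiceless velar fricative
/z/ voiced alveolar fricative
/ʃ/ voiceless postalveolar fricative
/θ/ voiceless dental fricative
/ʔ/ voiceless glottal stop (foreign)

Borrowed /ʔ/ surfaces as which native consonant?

/k/ is closest: same manner (stop), place distance 2 (glottal→velar), same voicing; total 2. Next closest is /g/ at distance 3.

k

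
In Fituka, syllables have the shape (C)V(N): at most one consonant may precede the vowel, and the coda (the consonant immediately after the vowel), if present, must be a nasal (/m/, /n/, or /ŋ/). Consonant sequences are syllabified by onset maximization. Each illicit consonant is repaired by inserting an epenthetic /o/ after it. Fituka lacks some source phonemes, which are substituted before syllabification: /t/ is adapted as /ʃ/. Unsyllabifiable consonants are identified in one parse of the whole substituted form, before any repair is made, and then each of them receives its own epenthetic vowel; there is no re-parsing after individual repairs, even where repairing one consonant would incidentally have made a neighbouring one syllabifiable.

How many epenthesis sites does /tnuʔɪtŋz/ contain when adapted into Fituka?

4

After substitution the input is /ʃnuʔɪʃŋz/.
The unsyllabifiable consonants are /ʃ/, /ʃ/, /ŋ/, /z/; each receives one epenthetic vowel.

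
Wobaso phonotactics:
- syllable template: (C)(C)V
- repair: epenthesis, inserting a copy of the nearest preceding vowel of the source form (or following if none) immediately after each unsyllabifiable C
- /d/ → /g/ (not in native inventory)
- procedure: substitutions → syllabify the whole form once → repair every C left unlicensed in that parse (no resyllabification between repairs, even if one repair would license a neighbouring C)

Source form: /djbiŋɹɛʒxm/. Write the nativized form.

Substitution: /d/ → /g/, giving /gjbiŋɹɛʒxm/.
Under (C)(C)V, the unsyllabifiable consonants are /g/, /ʒ/, /x/, /m/ (no codas are permitted; onsets may contain at most 2 consonants).
Inserting the epenthetic vowel yields /g/ → /gi/, /ʒ/ → /ʒɛ/, /x/ → /xɛ/, /m/ → /mɛ/.

gijbiŋɹɛʒɛxɛmɛ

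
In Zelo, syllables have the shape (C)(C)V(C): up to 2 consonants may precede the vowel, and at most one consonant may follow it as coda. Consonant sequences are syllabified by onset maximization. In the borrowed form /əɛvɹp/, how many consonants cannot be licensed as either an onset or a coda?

The consonants /ɹ/, /p/ cannot be parsed into a legal (C)(C)V(C) syllable (at most one coda consonant is licensed; onsets may contain at most 2 consonants).

2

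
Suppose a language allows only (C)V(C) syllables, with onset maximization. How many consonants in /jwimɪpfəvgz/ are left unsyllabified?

3

The consonants /j/, /g/, /z/ cannot be parsed into a legal (C)V(C) syllable (at most one coda consonant is licensed; onsets are limited to one consonant).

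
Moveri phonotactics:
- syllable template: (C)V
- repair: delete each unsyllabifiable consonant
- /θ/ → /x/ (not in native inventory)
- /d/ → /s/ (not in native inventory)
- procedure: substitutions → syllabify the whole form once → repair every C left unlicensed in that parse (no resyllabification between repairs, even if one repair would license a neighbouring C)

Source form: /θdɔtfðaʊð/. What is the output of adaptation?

Substitution: /θ/ → /x/, /d/ → /s/, giving /xsɔtfðaʊð/.
Under (C)V, the unsyllabifiable consonants are /x/, /t/, /f/, /ð/ (no codas are permitted; onsets are limited to one consonant).
Deleting the stranded consonants removes /x/, /t/, /f/, /ð/.

sɔðaʊ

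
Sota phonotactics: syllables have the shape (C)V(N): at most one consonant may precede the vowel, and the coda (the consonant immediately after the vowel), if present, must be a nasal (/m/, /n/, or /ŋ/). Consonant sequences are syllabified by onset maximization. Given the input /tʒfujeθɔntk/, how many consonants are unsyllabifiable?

4

Syllabifying with onset maximization leaves /t/, /ʒ/, /t/, /k/ stranded (only a nasal (/m/, /n/, or /ŋ/) is licensed in coda position; onsets are limited to one consonant).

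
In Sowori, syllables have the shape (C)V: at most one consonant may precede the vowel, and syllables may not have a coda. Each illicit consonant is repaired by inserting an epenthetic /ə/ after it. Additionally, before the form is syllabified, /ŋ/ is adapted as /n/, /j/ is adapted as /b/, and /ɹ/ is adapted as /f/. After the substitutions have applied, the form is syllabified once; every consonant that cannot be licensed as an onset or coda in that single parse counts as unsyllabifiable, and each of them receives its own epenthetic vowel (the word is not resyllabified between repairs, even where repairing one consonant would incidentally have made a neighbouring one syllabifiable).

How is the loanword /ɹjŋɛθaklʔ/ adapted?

Substitution: /ɹ/ → /f/, /j/ → /b/, /ŋ/ → /n/, giving /fbnɛθaklʔ/.
The consonants /f/, /b/, /k/, /l/, /ʔ/ cannot be parsed into a legal (C)V syllable (no codas are permitted; onsets are limited to one consonant).
Each unlicensed consonant becomes the onset of a new syllable: /f/ → /fə/, /b/ → /bə/, /k/ → /kə/, /l/ → /lə/, /ʔ/ → /ʔə/.

fəbənɛθakələʔə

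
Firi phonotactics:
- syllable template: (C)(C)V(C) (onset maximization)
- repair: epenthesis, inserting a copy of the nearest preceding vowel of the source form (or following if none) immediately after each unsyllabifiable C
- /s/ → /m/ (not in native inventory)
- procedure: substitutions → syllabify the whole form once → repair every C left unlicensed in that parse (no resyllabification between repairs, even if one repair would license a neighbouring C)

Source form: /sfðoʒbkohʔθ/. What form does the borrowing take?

mofðoʒbkohʔoθo

Substitution: /s/ → /m/, giving /mfðoʒbkohʔθ/.
The consonants /m/, /ʔ/, /θ/ cannot be parsed into a legal (C)(C)V(C) syllable (at most one coda consonant is licensed; onsets may contain at most 2 consonants).
Each unlicensed consonant becomes the onset of a new syllable: /m/ → /mo/, /ʔ/ → /ʔo/, /θ/ → /θo/.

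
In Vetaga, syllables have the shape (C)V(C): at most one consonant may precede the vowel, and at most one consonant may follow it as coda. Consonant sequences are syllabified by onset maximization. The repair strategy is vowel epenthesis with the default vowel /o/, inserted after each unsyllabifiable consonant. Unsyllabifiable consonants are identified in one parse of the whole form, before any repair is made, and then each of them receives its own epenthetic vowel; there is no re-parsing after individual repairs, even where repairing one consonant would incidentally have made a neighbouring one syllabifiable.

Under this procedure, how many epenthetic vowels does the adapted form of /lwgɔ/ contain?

The unsyllabifiable consonants are /l/, /w/; each receives one epenthetic vowel.

2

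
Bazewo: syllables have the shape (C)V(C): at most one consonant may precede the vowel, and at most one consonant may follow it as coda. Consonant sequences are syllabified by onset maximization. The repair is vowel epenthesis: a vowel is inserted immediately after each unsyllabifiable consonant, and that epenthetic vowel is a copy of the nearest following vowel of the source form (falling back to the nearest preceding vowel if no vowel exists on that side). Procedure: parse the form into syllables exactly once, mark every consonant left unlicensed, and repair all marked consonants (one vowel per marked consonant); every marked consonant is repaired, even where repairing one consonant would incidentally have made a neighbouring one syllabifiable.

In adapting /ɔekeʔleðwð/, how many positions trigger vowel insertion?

The unsyllabifiable consonants are /w/, /ð/; each receives one epenthetic vowel.

2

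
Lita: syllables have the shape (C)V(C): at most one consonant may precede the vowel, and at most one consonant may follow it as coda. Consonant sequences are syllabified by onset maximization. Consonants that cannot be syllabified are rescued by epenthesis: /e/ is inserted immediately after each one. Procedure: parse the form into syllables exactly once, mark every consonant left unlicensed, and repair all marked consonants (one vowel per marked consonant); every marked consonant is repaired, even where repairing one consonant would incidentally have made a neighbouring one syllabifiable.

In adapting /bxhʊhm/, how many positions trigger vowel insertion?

The unsyllabifiable consonants are /b/, /x/, /m/; each receives one epenthetic vowel.

3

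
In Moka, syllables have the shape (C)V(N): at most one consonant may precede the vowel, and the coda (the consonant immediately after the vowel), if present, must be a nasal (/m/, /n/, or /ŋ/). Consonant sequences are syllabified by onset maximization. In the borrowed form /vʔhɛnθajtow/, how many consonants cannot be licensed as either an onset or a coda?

4

The consonants /v/, /ʔ/, /j/, /w/ cannot be parsed into a legal (C)V(N) syllable (only a nasal (/m/, /n/, or /ŋ/) is licensed in coda position; onsets are limited to one consonant).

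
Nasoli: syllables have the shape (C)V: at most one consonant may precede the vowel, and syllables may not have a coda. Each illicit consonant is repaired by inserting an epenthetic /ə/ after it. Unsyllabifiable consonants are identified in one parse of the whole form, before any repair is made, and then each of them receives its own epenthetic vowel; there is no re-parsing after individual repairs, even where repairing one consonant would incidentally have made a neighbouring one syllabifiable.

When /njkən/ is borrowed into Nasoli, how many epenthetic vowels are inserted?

The unsyllabifiable consonants are /n/, /j/, /n/; each receives one epenthetic vowel.

3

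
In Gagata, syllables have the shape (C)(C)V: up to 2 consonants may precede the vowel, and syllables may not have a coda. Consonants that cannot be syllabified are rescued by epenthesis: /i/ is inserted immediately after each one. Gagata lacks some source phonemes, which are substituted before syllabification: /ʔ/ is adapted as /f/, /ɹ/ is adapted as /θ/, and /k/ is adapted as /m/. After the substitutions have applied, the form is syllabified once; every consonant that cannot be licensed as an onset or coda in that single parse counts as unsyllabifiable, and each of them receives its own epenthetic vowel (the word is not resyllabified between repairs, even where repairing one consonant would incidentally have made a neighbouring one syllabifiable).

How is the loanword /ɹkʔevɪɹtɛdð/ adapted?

θimfevɪθtɛdiði

Substitution: /ɹ/ → /θ/, /k/ → /m/, /ʔ/ → /f/, giving /θmfevɪθtɛdð/.
The consonants /θ/, /d/, /ð/ cannot be parsed into a legal (C)(C)V syllable (no codas are permitted; onsets may contain at most 2 consonants).
Epenthesis after each stranded consonant: /θ/ → /θi/, /d/ → /di/, /ð/ → /ði/.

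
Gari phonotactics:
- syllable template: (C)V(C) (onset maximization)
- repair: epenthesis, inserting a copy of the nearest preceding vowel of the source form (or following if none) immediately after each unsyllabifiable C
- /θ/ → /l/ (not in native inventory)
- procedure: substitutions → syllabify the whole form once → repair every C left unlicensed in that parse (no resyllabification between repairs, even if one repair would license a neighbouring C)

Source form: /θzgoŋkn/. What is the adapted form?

lozogoŋkono

Substitution: /θ/ → /l/, giving /lzgoŋkn/.
The consonants /l/, /z/, /k/, /n/ cannot be parsed into a legal (C)V(C) syllable (at most one coda consonant is licensed; onsets are limited to one consonant).
Inserting the epenthetic vowel yields /l/ → /lo/, /z/ → /zo/, /k/ → /ko/, /n/ → /no/.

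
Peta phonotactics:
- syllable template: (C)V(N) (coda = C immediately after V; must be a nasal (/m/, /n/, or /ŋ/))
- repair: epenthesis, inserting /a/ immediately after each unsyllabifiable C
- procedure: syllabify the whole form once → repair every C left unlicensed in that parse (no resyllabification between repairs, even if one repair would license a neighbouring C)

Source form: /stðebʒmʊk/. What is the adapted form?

Under (C)V(N), the unsyllabifiable consonants are /s/, /t/, /b/, /ʒ/, /k/ (only a nasal (/m/, /n/, or /ŋ/) is licensed in coda position; onsets are limited to one consonant).
Epenthesis after each stranded consonant: /s/ → /sa/, /t/ → /ta/, /b/ → /ba/, /ʒ/ → /ʒa/, /k/ → /ka/.

sataðebaʒamʊka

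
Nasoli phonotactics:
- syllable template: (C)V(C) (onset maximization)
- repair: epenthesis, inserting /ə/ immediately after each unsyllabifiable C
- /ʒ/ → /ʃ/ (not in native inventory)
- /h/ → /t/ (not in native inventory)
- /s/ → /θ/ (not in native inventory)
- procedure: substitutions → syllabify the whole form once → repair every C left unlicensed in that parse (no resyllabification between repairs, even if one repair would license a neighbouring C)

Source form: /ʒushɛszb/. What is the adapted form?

Substitution: /ʒ/ → /ʃ/, /s/ → /θ/, /h/ → /t/, giving /ʃuθtɛθzb/.
Under (C)V(C), the unsyllabifiable consonants are /z/, /b/ (at most one coda consonant is licensed; onsets are limited to one consonant).
Each unlicensed consonant becomes the onset of a new syllable: /z/ → /zə/, /b/ → /bə/.

ʃuθtɛθzəbə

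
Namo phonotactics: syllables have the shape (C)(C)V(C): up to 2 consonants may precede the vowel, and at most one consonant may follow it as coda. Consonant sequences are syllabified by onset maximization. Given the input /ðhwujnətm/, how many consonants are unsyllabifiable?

Under (C)(C)V(C), the unsyllabifiable consonants are /ð/, /m/ (at most one coda consonant is licensed; onsets may contain at most 2 consonants).

2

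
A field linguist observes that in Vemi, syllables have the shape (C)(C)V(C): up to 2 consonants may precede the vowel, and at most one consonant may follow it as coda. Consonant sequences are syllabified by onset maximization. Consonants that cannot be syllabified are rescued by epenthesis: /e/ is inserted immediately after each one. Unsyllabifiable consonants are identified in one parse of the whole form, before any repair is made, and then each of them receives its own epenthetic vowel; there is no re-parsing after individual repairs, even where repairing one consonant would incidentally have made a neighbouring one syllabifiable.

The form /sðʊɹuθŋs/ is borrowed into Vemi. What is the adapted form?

Syllabifying with onset maximization leaves /ŋ/, /s/ stranded (at most one coda consonant is licensed; onsets may contain at most 2 consonants).
Each unlicensed consonant becomes the onset of a new syllable: /ŋ/ → /ŋe/, /s/ → /se/.

sðʊɹuθŋese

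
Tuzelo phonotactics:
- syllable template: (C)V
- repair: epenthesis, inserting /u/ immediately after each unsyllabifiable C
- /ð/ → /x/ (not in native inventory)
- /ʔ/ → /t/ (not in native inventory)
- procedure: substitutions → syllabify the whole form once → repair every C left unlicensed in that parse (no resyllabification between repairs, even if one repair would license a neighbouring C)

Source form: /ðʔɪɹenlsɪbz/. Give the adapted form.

Substitution: /ð/ → /x/, /ʔ/ → /t/, giving /xtɪɹenlsɪbz/.
Under (C)V, the unsyllabifiable consonants are /x/, /n/, /l/, /b/, /z/ (no codas are permitted; onsets are limited to one consonant).
Epenthesis after each stranded consonant: /x/ → /xu/, /n/ → /nu/, /l/ → /lu/, /b/ → /bu/, /z/ → /zu/.

xutɪɹenulusɪbuzu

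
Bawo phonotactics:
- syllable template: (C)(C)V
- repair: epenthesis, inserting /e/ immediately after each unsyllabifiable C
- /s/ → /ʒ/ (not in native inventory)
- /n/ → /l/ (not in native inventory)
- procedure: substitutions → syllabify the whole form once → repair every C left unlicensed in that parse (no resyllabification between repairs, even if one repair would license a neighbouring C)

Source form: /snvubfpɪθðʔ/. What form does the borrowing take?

ʒelvubefpɪθeðeʔe

Substitution: /s/ → /ʒ/, /n/ → /l/, giving /ʒlvubfpɪθðʔ/.
Under (C)(C)V, the unsyllabifiable consonants are /ʒ/, /b/, /θ/, /ð/, /ʔ/ (no codas are permitted; onsets may contain at most 2 consonants).
Each unlicensed consonant becomes the onset of a new syllable: /ʒ/ → /ʒe/, /b/ → /be/, /θ/ → /θe/, /ð/ → /ðe/, /ʔ/ → /ʔe/.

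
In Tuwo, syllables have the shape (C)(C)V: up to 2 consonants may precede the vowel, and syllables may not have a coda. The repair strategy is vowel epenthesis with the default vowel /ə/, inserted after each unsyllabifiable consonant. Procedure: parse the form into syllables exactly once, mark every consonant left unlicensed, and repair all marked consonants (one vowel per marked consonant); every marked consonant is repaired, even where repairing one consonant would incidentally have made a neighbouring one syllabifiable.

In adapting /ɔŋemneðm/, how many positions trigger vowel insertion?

The unsyllabifiable consonants are /ð/, /m/; each receives one epenthetic vowel.

2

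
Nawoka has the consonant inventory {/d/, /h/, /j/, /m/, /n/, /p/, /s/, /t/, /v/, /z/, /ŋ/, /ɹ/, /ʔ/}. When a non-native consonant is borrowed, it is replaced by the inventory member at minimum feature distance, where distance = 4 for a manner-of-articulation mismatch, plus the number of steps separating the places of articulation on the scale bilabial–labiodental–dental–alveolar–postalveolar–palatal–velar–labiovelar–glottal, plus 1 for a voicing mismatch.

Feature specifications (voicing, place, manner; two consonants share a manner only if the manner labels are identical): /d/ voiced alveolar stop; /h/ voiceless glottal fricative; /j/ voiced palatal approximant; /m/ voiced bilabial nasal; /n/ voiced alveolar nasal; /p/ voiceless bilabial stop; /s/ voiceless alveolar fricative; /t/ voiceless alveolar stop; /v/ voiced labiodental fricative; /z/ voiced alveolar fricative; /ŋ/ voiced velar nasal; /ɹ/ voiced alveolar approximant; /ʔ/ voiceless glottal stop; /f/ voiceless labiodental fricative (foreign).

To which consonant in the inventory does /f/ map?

v

/v/ is closest: same manner (fricative), place distance 0 (labiodental→labiodental), voicing differs (+1); total 1. Next closest is /s/ at distance 2.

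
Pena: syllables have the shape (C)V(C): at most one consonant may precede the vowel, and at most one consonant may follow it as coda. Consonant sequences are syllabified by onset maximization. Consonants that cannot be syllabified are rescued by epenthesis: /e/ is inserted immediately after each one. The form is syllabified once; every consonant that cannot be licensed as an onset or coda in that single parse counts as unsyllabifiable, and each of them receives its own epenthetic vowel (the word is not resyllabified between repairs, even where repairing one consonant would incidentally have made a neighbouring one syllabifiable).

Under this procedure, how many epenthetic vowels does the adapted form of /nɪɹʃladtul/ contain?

1

The unsyllabifiable consonants are /ʃ/; each receives one epenthetic vowel.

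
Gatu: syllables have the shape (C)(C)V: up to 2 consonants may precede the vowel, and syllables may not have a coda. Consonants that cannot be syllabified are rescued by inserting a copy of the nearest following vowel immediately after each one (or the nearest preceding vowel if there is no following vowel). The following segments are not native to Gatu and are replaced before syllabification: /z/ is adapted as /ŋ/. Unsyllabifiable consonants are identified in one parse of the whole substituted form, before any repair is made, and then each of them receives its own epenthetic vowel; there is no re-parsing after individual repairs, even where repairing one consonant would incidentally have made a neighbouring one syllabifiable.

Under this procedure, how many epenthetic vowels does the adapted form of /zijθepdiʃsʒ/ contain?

3

After substitution the input is /ŋijθepdiʃsʒ/.
The unsyllabifiable consonants are /ʃ/, /s/, /ʒ/; each receives one epenthetic vowel.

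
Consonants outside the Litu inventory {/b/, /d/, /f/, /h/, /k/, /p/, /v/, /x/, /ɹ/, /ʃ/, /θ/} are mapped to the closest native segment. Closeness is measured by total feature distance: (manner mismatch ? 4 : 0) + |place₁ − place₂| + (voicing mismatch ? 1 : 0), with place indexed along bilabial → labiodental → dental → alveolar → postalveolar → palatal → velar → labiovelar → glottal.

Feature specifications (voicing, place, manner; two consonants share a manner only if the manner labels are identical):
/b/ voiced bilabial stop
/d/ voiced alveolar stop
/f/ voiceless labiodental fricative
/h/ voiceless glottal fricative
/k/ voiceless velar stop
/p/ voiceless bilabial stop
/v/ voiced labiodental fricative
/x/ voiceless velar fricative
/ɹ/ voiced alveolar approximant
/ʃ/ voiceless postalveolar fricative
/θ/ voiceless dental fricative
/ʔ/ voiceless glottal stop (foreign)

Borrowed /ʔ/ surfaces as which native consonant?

k

/k/ is closest: same manner (stop), place distance 2 (glottal→velar), same voicing; total 2. Next closest is /h/ at distance 4.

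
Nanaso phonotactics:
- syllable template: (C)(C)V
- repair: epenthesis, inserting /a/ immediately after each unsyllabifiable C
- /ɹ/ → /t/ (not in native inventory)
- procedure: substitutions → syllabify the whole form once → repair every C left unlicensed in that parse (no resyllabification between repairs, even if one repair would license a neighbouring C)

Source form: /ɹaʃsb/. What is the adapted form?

Substitution: /ɹ/ → /t/, giving /taʃsb/.
Under (C)(C)V, the unsyllabifiable consonants are /ʃ/, /s/, /b/ (no codas are permitted; onsets may contain at most 2 consonants).
Epenthesis after each stranded consonant: /ʃ/ → /ʃa/, /s/ → /sa/, /b/ → /ba/.

taʃasaba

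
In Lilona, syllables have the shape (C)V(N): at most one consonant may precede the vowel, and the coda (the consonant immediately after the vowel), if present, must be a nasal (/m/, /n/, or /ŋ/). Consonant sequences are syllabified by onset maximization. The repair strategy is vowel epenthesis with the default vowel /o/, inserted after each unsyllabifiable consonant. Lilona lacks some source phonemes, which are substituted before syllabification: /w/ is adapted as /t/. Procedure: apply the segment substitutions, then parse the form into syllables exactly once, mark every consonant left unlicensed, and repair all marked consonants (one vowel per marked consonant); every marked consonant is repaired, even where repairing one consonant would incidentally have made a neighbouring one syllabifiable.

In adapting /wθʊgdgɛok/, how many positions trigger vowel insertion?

4

After substitution the input is /tθʊgdgɛok/.
The unsyllabifiable consonants are /t/, /g/, /d/, /k/; each receives one epenthetic vowel.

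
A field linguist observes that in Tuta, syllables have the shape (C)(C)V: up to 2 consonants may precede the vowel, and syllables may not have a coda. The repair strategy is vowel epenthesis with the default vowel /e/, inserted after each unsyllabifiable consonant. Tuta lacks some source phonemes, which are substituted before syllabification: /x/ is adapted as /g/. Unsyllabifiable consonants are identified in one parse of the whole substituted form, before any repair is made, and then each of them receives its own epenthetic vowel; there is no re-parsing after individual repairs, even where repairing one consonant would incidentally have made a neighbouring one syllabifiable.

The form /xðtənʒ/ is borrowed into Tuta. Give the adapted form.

geðtəneʒe

Substitution: /x/ → /g/, giving /gðtənʒ/.
Under (C)(C)V, the unsyllabifiable consonants are /g/, /n/, /ʒ/ (no codas are permitted; onsets may contain at most 2 consonants).
Epenthesis after each stranded consonant: /g/ → /ge/, /n/ → /ne/, /ʒ/ → /ʒe/.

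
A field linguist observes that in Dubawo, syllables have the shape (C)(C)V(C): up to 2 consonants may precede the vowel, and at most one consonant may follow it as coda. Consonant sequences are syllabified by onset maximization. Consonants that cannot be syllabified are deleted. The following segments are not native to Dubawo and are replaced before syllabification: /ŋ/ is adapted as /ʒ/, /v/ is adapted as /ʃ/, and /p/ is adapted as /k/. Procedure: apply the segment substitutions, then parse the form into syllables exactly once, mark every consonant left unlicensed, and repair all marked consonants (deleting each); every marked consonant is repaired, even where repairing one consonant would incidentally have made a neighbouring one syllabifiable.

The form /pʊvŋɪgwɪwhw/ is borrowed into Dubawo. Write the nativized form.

kʊʃʒɪgwɪw

Substitution: /p/ → /k/, /v/ → /ʃ/, /ŋ/ → /ʒ/, giving /kʊʃʒɪgwɪwhw/.
Under (C)(C)V(C), the unsyllabifiable consonants are /h/, /w/ (at most one coda consonant is licensed; onsets may contain at most 2 consonants).
Deleting the stranded consonants removes /h/, /w/.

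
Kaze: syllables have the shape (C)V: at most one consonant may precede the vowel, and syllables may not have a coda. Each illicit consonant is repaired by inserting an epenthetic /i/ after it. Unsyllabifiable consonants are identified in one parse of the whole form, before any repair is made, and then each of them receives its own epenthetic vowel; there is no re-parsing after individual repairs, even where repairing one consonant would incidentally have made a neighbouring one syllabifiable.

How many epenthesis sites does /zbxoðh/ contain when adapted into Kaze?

The unsyllabifiable consonants are /z/, /b/, /ð/, /h/; each receives one epenthetic vowel.

4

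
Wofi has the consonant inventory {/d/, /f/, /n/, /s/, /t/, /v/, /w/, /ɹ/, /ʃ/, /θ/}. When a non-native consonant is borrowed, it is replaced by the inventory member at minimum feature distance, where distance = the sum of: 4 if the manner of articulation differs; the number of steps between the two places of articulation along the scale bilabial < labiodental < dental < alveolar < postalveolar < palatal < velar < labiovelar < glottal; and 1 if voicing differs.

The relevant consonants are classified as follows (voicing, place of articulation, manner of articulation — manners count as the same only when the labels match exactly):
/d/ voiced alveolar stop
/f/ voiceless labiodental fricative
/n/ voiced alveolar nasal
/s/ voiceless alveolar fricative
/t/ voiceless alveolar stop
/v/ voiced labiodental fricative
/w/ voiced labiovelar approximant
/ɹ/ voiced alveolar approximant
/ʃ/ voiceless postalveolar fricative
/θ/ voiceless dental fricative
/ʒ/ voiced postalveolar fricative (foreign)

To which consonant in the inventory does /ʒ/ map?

ʃ

/ʃ/ is closest: same manner (fricative), place distance 0 (postalveolar→postalveolar), voicing differs (+1); total 1. Next closest is /s/ at distance 2.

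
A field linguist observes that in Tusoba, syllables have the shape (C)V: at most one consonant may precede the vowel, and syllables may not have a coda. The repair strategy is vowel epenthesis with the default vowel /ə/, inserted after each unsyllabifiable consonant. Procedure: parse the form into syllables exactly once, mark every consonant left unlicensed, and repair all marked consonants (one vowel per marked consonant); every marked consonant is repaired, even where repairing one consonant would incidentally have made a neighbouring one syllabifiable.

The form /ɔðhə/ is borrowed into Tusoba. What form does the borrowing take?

The consonants /ð/ cannot be parsed into a legal (C)V syllable (no codas are permitted; onsets are limited to one consonant).
Each unlicensed consonant becomes the onset of a new syllable: /ð/ → /ðə/.

ɔðəhə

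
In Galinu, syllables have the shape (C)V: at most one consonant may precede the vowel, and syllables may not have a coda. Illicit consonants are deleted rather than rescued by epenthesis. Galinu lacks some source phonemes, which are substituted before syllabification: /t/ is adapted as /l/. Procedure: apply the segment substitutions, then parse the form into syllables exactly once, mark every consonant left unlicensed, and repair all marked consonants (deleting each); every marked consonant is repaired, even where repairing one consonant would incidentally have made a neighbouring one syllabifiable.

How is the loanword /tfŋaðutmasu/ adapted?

ŋaðumasu

Substitution: /t/ → /l/, giving /lfŋaðulmasu/.
The consonants /l/, /f/, /l/ cannot be parsed into a legal (C)V syllable (no codas are permitted; onsets are limited to one consonant).
Deletion applies to /l/, /f/, /l/.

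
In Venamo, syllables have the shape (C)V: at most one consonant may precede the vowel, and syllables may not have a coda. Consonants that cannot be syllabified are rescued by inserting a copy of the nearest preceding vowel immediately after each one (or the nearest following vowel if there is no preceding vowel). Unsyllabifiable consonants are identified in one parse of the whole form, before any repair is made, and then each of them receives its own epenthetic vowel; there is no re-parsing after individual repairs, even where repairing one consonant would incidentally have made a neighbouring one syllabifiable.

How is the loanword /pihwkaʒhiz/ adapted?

pihiwikaʒahizi

The consonants /h/, /w/, /ʒ/, /z/ cannot be parsed into a legal (C)V syllable (no codas are permitted; onsets are limited to one consonant).
Each unlicensed consonant becomes the onset of a new syllable: /h/ → /hi/, /w/ → /wi/, /ʒ/ → /ʒa/, /z/ → /zi/.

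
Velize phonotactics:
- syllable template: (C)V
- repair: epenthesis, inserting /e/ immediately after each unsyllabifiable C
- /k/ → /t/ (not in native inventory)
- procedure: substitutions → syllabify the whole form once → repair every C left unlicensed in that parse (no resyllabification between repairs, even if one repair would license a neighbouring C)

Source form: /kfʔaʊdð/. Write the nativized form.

tefeʔaʊdeðe

Substitution: /k/ → /t/, giving /tfʔaʊdð/.
Syllabifying with onset maximization leaves /t/, /f/, /d/, /ð/ stranded (no codas are permitted; onsets are limited to one consonant).
Inserting the epenthetic vowel yields /t/ → /te/, /f/ → /fe/, /d/ → /de/, /ð/ → /ðe/.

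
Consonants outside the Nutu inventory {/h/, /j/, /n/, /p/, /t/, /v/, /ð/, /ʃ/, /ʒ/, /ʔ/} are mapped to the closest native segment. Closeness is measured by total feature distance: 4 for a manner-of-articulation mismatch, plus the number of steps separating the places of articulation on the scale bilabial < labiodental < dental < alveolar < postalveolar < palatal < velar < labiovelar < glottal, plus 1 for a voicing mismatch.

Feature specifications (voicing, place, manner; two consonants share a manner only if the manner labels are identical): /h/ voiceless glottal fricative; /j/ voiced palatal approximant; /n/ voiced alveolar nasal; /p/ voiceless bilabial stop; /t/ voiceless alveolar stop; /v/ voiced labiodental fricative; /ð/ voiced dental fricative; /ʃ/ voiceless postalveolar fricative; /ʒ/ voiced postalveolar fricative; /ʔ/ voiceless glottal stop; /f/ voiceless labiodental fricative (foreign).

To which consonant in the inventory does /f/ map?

/v/ is closest: same manner (fricative), place distance 0 (labiodental→labiodental), voicing differs (+1); total 1. Next closest is /ð/ at distance 2.

v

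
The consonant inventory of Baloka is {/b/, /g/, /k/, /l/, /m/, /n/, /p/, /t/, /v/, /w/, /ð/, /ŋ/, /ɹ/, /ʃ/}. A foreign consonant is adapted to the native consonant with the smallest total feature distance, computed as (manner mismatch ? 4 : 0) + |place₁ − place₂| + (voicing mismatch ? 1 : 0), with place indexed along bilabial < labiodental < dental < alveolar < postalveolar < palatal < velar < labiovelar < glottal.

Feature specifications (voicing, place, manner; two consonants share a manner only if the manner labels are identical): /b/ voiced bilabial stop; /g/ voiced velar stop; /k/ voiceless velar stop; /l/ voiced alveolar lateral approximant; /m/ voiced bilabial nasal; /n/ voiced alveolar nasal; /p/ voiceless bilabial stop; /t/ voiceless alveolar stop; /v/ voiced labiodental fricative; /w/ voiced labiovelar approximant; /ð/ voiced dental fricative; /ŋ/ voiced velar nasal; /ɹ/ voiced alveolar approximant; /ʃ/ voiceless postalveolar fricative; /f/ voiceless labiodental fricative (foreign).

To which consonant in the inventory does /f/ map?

v

/v/ is closest: same manner (fricative), place distance 0 (labiodental→labiodental), voicing differs (+1); total 1. Next closest is /ð/ at distance 2.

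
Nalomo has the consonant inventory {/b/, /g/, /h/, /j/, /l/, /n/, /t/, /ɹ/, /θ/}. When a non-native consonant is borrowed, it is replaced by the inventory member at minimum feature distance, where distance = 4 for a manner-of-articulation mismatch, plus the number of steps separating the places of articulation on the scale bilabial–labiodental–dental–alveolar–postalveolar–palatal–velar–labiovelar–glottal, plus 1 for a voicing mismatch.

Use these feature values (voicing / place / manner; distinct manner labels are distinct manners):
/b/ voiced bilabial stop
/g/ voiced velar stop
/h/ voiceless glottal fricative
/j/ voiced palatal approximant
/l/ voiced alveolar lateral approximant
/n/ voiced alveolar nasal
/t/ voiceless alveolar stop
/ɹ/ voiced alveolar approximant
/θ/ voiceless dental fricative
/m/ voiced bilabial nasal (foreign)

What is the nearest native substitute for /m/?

n

/n/ is closest: same manner (nasal), place distance 3 (bilabial→alveolar), same voicing; total 3. Next closest is /b/ at distance 4.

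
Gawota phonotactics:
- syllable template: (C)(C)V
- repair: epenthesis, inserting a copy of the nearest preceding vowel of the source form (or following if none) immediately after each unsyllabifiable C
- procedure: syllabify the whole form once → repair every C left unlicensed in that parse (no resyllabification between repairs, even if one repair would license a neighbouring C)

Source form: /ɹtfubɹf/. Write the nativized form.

ɹutfubuɹufu

The consonants /ɹ/, /b/, /ɹ/, /f/ cannot be parsed into a legal (C)(C)V syllable (no codas are permitted; onsets may contain at most 2 consonants).
Each unlicensed consonant becomes the onset of a new syllable: /ɹ/ → /ɹu/, /b/ → /bu/, /ɹ/ → /ɹu/, /f/ → /fu/.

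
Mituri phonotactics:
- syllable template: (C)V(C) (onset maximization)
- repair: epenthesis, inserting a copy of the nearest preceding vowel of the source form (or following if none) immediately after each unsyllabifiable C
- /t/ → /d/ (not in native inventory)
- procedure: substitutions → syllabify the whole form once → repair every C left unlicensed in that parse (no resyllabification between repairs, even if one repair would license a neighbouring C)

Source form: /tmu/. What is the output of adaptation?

Substitution: /t/ → /d/, giving /dmu/.
The consonants /d/ cannot be parsed into a legal (C)V(C) syllable (at most one coda consonant is licensed; onsets are limited to one consonant).
Epenthesis after each stranded consonant: /d/ → /du/.

dumu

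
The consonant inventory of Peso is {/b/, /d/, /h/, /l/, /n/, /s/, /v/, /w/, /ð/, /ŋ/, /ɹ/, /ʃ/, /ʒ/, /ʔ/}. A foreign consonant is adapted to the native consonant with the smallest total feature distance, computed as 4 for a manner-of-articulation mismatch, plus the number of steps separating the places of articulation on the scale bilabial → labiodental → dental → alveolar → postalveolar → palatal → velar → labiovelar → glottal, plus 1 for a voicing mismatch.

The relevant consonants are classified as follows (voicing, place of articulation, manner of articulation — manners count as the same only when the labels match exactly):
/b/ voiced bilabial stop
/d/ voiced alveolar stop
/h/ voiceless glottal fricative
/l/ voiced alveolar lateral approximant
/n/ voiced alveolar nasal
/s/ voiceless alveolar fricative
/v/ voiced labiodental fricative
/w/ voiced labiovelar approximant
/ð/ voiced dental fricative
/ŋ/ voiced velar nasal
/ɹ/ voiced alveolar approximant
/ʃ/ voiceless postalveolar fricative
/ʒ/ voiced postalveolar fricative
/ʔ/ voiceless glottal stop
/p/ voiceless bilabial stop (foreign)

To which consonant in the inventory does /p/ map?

/b/ is closest: same manner (stop), place distance 0 (bilabial→bilabial), voicing differs (+1); total 1. Next closest is /d/ at distance 4.

b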